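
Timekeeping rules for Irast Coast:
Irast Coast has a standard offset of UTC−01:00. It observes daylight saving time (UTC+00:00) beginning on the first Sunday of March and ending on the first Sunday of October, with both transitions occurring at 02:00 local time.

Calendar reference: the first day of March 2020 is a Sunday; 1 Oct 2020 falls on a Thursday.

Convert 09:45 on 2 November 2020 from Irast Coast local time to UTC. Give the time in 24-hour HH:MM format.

1 March 2020 is a Sunday, so the first Sunday is March 1.
1 October 2020 is a Thursday, so the first Sunday is October 4.
Daylight saving runs 1 March – 4 October; 2 November 2020 is outside that window, so Irast Coast is on standard time at UTC−01:00.
09:45 local + 1h = 10:45 UTC.

10:45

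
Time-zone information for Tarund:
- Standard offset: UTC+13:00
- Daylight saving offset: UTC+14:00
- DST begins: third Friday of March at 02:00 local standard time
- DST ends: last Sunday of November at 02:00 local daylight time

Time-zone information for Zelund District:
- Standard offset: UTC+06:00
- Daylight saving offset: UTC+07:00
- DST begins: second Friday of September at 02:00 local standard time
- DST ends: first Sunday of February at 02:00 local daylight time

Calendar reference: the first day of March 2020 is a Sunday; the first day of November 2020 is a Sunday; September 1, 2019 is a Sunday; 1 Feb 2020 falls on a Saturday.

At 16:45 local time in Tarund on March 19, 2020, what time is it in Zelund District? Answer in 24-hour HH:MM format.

1 March 2020 is a Sunday, so the first Friday is March 6 and the third is March 20.
1 November 2020 is a Sunday, so Sundays fall on 1, 8, 15, 22, 29; the last is November 29.
Daylight saving runs 20 March – 29 November; March 19, 2020 is outside that window, so Tarund is on standard time at UTC+13:00.
16:45 Tarund − 13h = 03:45 UTC.
1 September 2019 is a Sunday, so the first Friday is September 6 and the second is September 13.
1 February 2020 is a Saturday, so the first Sunday is February 2.
At the standard offset (UTC+06:00), 03:45 UTC + 6h = 09:45 Zelund District standard time.
The standard-time date in Zelund District, March 19, 2020, is outside the daylight-saving period (13 September 2019 – 2 February 2020), so Zelund District is on standard time, UTC+06:00.
03:45 UTC + 6h = 09:45 Zelund District.

09:45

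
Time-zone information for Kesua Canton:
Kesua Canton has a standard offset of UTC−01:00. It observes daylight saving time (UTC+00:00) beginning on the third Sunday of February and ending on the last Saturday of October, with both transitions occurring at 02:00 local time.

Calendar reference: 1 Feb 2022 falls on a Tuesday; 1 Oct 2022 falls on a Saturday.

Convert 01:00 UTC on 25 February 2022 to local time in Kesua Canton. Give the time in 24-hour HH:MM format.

1 February 2022 is a Tuesday, so the first Sunday is February 6 and the third is February 20.
1 October 2022 is a Saturday, so Saturdays fall on 1, 8, 15, 22, 29; the last is October 29.
At the standard offset (UTC−01:00), 01:00 UTC − 1h = 00:00 Kesua Canton standard time.
Daylight saving runs 20 February – 29 October; the standard-time date in Kesua Canton, 25 February 2022, is inside that window, so Kesua Canton is at UTC+00:00.
01:00 UTC + 0h = 01:00 local.

01:00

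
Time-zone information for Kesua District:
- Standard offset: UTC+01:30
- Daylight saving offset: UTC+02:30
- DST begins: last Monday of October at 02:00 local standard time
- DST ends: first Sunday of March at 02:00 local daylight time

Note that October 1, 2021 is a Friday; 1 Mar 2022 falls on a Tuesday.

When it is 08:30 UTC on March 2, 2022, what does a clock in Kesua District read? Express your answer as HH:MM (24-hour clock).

11:00

1 October 2021 is a Friday, so Mondays fall on 4, 11, 18, 25; the last is October 25.
1 March 2022 is a Tuesday, so the first Sunday is March 6.
At the standard offset (UTC+01:30), 08:30 UTC + 1h30m = 10:00 Kesua District standard time.
Daylight saving runs 25 October 2021 – 6 March 2022; the standard-time date in Kesua District, March 2, 2022, is inside that window, so Kesua District is at UTC+02:30.
08:30 UTC + 2h30m = 11:00 local.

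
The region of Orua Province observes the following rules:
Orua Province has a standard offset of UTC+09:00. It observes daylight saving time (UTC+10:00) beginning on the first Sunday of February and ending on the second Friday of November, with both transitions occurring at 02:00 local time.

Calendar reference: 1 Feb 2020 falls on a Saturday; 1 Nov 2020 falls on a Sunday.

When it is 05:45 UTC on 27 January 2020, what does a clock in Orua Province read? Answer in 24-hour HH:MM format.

14:45

1 February 2020 is a Saturday, so the first Sunday is February 2.
1 November 2020 is a Sunday, so the first Friday is November 6 and the second is November 13.
At the standard offset (UTC+09:00), 05:45 UTC + 9h = 14:45 Orua Province standard time.
Daylight saving runs 2 February – 13 November; the standard-time date in Orua Province, 27 January 2020, is outside that window, so Orua Province is on standard time at UTC+09:00.
05:45 UTC + 9h = 14:45 local.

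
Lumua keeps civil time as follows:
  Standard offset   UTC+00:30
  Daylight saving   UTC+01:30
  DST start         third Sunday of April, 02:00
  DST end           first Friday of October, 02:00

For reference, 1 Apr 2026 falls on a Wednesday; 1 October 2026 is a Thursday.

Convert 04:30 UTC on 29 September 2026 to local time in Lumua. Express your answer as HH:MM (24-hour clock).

06:00

1 April 2026 is a Wednesday, so the first Sunday is April 5 and the third is April 19.
1 October 2026 is a Thursday, so the first Friday is October 2.
At the standard offset (UTC+00:30), 04:30 UTC + 0h30m = 05:00 Lumua standard time.
The standard-time date in Lumua, 29 September 2026, lies within the daylight-saving period (19 April – 2 October), so Lumua is on daylight time, UTC+01:30.
04:30 UTC + 1h30m = 06:00 local.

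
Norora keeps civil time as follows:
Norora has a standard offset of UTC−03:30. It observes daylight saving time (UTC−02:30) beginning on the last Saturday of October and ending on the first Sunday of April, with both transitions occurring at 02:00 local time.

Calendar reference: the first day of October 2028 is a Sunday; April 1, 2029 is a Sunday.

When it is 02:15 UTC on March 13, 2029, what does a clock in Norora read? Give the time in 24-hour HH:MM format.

23:45

1 October 2028 is a Sunday, so Saturdays fall on 7, 14, 21, 28; the last is October 28.
1 April 2029 is a Sunday, so the first Sunday is April 1.
At the standard offset (UTC−03:30), 02:15 UTC − 3h30m = 22:45 Norora standard time (rolling into the previous day, 12 March 2029).
The standard-time date in Norora, March 12, 2029, falls between 28 October 2028 and 1 April 2029, so daylight saving is in effect and Norora is at UTC−02:30.
02:15 UTC − 2h30m = 23:45 local (rolling into the previous day, 12 March 2029).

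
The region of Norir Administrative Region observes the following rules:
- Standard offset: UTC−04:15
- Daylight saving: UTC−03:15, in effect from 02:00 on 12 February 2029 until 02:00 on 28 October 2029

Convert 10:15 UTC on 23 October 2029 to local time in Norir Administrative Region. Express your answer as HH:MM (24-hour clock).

07:00

At the standard offset (UTC−04:15), 10:15 UTC − 4h15m = 06:00 Norir Administrative Region standard time.
The standard-time date in Norir Administrative Region, 23 October 2029, lies within the daylight-saving period (12 February – 28 October), so Norir Administrative Region is on daylight time, UTC−03:15.
10:15 UTC − 3h15m = 07:00 local.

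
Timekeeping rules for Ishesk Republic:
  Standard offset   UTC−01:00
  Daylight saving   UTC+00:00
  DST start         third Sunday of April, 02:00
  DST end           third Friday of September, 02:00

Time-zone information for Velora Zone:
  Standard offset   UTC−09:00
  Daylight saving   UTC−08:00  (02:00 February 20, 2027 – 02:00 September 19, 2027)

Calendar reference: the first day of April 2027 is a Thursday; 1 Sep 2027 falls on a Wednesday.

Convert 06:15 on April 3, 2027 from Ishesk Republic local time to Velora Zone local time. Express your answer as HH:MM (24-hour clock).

23:15

1 April 2027 is a Thursday, so the first Sunday is April 4 and the third is April 18.
1 September 2027 is a Wednesday, so the first Friday is September 3 and the third is September 17.
Daylight saving runs 18 April – 17 September; April 3, 2027 is outside that window, so Ishesk Republic is on standard time at UTC−01:00.
06:15 Ishesk Republic + 1h = 07:15 UTC.
At the standard offset (UTC−09:00), 07:15 UTC − 9h = 22:15 Velora Zone standard time (rolling into the previous day, 2 April 2027).
The standard-time date in Velora Zone, April 2, 2027, falls between 20 February and 19 September, so daylight saving is in effect and Velora Zone is at UTC−08:00.
07:15 UTC − 8h = 23:15 Velora Zone (rolling into the previous day, 2 April 2027).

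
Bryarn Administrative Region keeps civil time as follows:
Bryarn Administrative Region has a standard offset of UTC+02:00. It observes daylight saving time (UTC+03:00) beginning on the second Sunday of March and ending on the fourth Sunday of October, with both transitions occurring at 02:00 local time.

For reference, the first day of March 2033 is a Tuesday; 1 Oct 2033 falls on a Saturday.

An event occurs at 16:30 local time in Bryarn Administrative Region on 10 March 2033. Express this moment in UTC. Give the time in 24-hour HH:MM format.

1 March 2033 is a Tuesday, so the first Sunday is March 6 and the second is March 13.
1 October 2033 is a Saturday, so the first Sunday is October 2 and the fourth is October 23.
10 March 2033 is outside the daylight-saving period (13 March – 23 October), so Bryarn Administrative Region is on standard time, UTC+02:00.
16:30 local − 2h = 14:30 UTC.

14:30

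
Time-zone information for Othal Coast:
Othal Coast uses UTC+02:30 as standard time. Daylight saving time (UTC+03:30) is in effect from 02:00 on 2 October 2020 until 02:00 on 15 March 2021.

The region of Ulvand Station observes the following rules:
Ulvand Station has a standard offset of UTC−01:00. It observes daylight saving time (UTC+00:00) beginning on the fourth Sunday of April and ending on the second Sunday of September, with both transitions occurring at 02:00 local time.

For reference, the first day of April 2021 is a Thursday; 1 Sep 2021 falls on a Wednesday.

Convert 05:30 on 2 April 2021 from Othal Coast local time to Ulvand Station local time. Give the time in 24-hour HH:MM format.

02:00

2 April 2021 does not fall between 2 October 2020 and 15 March 2021, so daylight saving is not in effect and Othal Coast is at UTC+02:30.
05:30 Othal Coast − 2h30m = 03:00 UTC.
1 April 2021 is a Thursday, so the first Sunday is April 4 and the fourth is April 25.
1 September 2021 is a Wednesday, so the first Sunday is September 5 and the second is September 12.
At the standard offset (UTC−01:00), 03:00 UTC − 1h = 02:00 Ulvand Station standard time.
Daylight saving runs 25 April – 12 September; the standard-time date in Ulvand Station, 2 April 2021, is outside that window, so Ulvand Station is on standard time at UTC−01:00.
03:00 UTC − 1h = 02:00 Ulvand Station.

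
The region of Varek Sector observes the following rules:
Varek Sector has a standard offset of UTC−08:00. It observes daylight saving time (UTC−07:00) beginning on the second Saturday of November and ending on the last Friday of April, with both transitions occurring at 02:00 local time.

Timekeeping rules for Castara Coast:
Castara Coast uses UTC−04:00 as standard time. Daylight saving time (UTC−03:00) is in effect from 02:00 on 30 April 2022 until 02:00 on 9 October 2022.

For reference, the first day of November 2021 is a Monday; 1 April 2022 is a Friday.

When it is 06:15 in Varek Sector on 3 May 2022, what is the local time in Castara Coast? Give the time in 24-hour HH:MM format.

11:15

1 November 2021 is a Monday, so the first Saturday is November 6 and the second is November 13.
1 April 2022 is a Friday, so Fridays fall on 1, 8, 15, 22, 29; the last is April 29.
Daylight saving runs 13 November 2021 – 29 April 2022; 3 May 2022 is outside that window, so Varek Sector is on standard time at UTC−08:00.
06:15 Varek Sector + 8h = 14:15 UTC.
At the standard offset (UTC−04:00), 14:15 UTC − 4h = 10:15 Castara Coast standard time.
Daylight saving runs 30 April – 9 October; the standard-time date in Castara Coast, 3 May 2022, is inside that window, so Castara Coast is at UTC−03:00.
14:15 UTC − 3h = 11:15 Castara Coast.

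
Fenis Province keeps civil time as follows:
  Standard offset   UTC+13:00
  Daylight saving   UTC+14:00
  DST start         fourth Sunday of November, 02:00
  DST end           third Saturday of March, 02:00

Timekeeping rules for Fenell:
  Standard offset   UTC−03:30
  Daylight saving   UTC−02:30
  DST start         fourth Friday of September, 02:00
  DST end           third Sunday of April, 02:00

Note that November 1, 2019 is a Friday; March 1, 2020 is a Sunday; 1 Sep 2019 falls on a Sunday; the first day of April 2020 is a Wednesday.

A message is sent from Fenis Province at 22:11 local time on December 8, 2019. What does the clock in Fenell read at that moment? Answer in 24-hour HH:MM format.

05:41

1 November 2019 is a Friday, so the first Sunday is November 3 and the fourth is November 24.
1 March 2020 is a Sunday, so the first Saturday is March 7 and the third is March 21.
Daylight saving runs 24 November 2019 – 21 March 2020; December 8, 2019 is inside that window, so Fenis Province is at UTC+14:00.
22:11 Fenis Province − 14h = 08:11 UTC.
1 September 2019 is a Sunday, so the first Friday is September 6 and the fourth is September 27.
1 April 2020 is a Wednesday, so the first Sunday is April 5 and the third is April 19.
At the standard offset (UTC−03:30), 08:11 UTC − 3h30m = 04:41 Fenell standard time.
The standard-time date in Fenell, December 8, 2019, lies within the daylight-saving period (27 September 2019 – 19 April 2020), so Fenell is on daylight time, UTC−02:30.
08:11 UTC − 2h30m = 05:41 Fenell.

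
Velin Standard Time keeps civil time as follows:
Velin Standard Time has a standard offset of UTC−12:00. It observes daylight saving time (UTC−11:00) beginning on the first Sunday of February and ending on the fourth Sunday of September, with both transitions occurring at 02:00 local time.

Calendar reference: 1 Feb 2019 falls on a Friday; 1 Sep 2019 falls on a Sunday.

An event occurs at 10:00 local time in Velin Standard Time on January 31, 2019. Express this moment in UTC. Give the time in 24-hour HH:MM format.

22:00

1 February 2019 is a Friday, so the first Sunday is February 3.
1 September 2019 is a Sunday, so the first Sunday is September 1 and the fourth is September 22.
January 31, 2019 does not fall between 3 February and 22 September, so daylight saving is not in effect and Velin Standard Time is at UTC−12:00.
10:00 local + 12h = 22:00 UTC.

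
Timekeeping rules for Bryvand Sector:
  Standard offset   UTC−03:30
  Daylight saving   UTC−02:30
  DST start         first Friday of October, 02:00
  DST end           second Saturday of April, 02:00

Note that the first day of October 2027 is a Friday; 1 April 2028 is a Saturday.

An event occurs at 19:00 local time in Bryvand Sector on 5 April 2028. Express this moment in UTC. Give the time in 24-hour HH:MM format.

1 October 2027 is a Friday, so the first Friday is October 1.
1 April 2028 is a Saturday, so the first Saturday is April 1 and the second is April 8.
5 April 2028 lies within the daylight-saving period (1 October 2027 – 8 April 2028), so Bryvand Sector is on daylight time, UTC−02:30.
19:00 local + 2h30m = 21:30 UTC.

21:30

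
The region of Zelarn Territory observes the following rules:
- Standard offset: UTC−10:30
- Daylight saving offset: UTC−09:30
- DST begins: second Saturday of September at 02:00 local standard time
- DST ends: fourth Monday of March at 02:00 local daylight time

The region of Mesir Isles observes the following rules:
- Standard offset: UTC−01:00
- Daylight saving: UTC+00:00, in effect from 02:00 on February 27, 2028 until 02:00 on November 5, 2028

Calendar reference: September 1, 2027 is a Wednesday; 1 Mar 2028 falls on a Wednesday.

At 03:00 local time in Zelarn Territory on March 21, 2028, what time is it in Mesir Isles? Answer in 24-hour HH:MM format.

12:30

1 September 2027 is a Wednesday, so the first Saturday is September 4 and the second is September 11.
1 March 2028 is a Wednesday, so the first Monday is March 6 and the fourth is March 27.
Daylight saving runs 11 September 2027 – 27 March 2028; March 21, 2028 is inside that window, so Zelarn Territory is at UTC−09:30.
03:00 Zelarn Territory + 9h30m = 12:30 UTC.
At the standard offset (UTC−01:00), 12:30 UTC − 1h = 11:30 Mesir Isles standard time.
The standard-time date in Mesir Isles, March 21, 2028, falls between 27 February and 5 November, so daylight saving is in effect and Mesir Isles is at UTC+00:00.
12:30 UTC + 0h = 12:30 Mesir Isles.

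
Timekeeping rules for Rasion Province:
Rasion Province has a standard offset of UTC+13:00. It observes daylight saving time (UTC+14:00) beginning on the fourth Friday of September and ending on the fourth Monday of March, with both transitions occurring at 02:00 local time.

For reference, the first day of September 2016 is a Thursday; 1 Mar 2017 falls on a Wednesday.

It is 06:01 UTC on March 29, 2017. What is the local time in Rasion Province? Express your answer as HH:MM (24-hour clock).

1 September 2016 is a Thursday, so the first Friday is September 2 and the fourth is September 23.
1 March 2017 is a Wednesday, so the first Monday is March 6 and the fourth is March 27.
At the standard offset (UTC+13:00), 06:01 UTC + 13h = 19:01 Rasion Province standard time.
The standard-time date in Rasion Province, March 29, 2017, does not fall between 23 September 2016 and 27 March 2017, so daylight saving is not in effect and Rasion Province is at UTC+13:00.
06:01 UTC + 13h = 19:01 local.

19:01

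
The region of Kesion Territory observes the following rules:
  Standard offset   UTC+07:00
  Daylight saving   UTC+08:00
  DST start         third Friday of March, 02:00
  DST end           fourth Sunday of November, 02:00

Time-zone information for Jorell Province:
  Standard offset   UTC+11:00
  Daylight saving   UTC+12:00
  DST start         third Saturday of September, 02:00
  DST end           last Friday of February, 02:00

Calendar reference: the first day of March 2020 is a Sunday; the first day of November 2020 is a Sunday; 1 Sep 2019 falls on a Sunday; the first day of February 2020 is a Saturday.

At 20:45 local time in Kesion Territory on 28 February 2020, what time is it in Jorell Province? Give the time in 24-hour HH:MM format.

1 March 2020 is a Sunday, so the first Friday is March 6 and the third is March 20.
1 November 2020 is a Sunday, so the first Sunday is November 1 and the fourth is November 22.
28 February 2020 does not fall between 20 March and 22 November, so daylight saving is not in effect and Kesion Territory is at UTC+07:00.
20:45 Kesion Territory − 7h = 13:45 UTC.
1 September 2019 is a Sunday, so the first Saturday is September 7 and the third is September 21.
1 February 2020 is a Saturday, so Fridays fall on 7, 14, 21, 28; the last is February 28.
At the standard offset (UTC+11:00), 13:45 UTC + 11h = 00:45 Jorell Province standard time (rolling into the next day, 29 February 2020).
The standard-time date in Jorell Province, 29 February 2020, is outside the daylight-saving period (21 September 2019 – 28 February 2020), so Jorell Province is on standard time, UTC+11:00.
13:45 UTC + 11h = 00:45 Jorell Province (rolling into the next day, 29 February 2020).

00:45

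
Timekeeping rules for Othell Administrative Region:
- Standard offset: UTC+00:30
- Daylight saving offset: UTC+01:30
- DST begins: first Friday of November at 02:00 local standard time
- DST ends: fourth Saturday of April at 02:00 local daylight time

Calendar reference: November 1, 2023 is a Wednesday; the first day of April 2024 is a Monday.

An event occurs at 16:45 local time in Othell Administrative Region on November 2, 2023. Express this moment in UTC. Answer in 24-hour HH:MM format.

16:15

1 November 2023 is a Wednesday, so the first Friday is November 3.
1 April 2024 is a Monday, so the first Saturday is April 6 and the fourth is April 27.
November 2, 2023 does not fall between 3 November 2023 and 27 April 2024, so daylight saving is not in effect and Othell Administrative Region is at UTC+00:30.
16:45 local − 0h30m = 16:15 UTC.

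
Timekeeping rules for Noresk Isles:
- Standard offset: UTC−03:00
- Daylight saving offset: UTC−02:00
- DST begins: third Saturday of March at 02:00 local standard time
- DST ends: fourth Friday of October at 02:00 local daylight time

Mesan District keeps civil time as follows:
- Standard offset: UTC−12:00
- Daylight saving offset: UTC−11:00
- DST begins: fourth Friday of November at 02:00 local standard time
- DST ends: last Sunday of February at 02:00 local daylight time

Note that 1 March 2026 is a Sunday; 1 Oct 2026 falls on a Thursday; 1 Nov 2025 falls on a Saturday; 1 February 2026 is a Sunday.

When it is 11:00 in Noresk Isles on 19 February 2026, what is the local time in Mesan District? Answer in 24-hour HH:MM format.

03:00

1 March 2026 is a Sunday, so the first Saturday is March 7 and the third is March 21.
1 October 2026 is a Thursday, so the first Friday is October 2 and the fourth is October 23.
19 February 2026 is outside the daylight-saving period (21 March – 23 October), so Noresk Isles is on standard time, UTC−03:00.
11:00 Noresk Isles + 3h = 14:00 UTC.
1 November 2025 is a Saturday, so the first Friday is November 7 and the fourth is November 28.
1 February 2026 is a Sunday, so Sundays fall on 1, 8, 15, 22; the last is February 22.
At the standard offset (UTC−12:00), 14:00 UTC − 12h = 02:00 Mesan District standard time.
The standard-time date in Mesan District, 19 February 2026, lies within the daylight-saving period (28 November 2025 – 22 February 2026), so Mesan District is on daylight time, UTC−11:00.
14:00 UTC − 11h = 03:00 Mesan District.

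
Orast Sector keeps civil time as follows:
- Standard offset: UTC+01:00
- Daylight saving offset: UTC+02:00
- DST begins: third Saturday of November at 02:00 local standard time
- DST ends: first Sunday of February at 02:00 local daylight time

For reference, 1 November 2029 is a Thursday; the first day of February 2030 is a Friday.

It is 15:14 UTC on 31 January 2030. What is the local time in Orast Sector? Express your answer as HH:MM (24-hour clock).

17:14

1 November 2029 is a Thursday, so the first Saturday is November 3 and the third is November 17.
1 February 2030 is a Friday, so the first Sunday is February 3.
At the standard offset (UTC+01:00), 15:14 UTC + 1h = 16:14 Orast Sector standard time.
The standard-time date in Orast Sector, 31 January 2030, lies within the daylight-saving period (17 November 2029 – 3 February 2030), so Orast Sector is on daylight time, UTC+02:00.
15:14 UTC + 2h = 17:14 local.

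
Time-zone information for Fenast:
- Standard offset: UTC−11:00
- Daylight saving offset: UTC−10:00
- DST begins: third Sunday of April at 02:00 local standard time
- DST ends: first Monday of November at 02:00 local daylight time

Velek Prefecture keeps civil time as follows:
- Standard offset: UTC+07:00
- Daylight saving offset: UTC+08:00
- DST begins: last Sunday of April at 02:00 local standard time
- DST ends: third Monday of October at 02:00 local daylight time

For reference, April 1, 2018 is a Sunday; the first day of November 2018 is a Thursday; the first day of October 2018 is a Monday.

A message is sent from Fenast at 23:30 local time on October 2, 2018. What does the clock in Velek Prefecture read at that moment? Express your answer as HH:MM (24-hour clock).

1 April 2018 is a Sunday, so the first Sunday is April 1 and the third is April 15.
1 November 2018 is a Thursday, so the first Monday is November 5.
October 2, 2018 lies within the daylight-saving period (15 April – 5 November), so Fenast is on daylight time, UTC−10:00.
23:30 Fenast + 10h = 09:30 UTC (rolling into the next day, 3 October 2018).
1 April 2018 is a Sunday, so Sundays fall on 1, 8, 15, 22, 29; the last is April 29.
1 October 2018 is a Monday, so the first Monday is October 1 and the third is October 15.
At the standard offset (UTC+07:00), 09:30 UTC + 7h = 16:30 Velek Prefecture standard time.
Daylight saving runs 29 April – 15 October; the standard-time date in Velek Prefecture, October 3, 2018, is inside that window, so Velek Prefecture is at UTC+08:00.
09:30 UTC + 8h = 17:30 Velek Prefecture.

17:30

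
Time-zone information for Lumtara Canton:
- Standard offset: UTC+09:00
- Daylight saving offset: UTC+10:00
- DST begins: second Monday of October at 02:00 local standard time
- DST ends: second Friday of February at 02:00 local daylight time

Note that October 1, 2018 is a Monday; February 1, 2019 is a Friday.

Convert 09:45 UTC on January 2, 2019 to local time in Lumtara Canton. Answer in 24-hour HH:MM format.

1 October 2018 is a Monday, so the first Monday is October 1 and the second is October 8.
1 February 2019 is a Friday, so the first Friday is February 1 and the second is February 8.
At the standard offset (UTC+09:00), 09:45 UTC + 9h = 18:45 Lumtara Canton standard time.
The standard-time date in Lumtara Canton, January 2, 2019, falls between 8 October 2018 and 8 February 2019, so daylight saving is in effect and Lumtara Canton is at UTC+10:00.
09:45 UTC + 10h = 19:45 local.

19:45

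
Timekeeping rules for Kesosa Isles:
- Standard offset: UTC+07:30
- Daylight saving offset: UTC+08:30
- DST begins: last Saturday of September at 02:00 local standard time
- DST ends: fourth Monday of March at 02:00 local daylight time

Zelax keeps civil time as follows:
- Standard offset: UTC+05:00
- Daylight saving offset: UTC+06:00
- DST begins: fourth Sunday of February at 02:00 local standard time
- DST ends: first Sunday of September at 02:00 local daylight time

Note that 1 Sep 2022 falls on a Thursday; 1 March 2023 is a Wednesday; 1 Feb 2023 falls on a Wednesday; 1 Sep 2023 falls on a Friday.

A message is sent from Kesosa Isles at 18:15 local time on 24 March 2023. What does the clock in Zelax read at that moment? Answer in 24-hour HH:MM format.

1 September 2022 is a Thursday, so Saturdays fall on 3, 10, 17, 24; the last is September 24.
1 March 2023 is a Wednesday, so the first Monday is March 6 and the fourth is March 27.
24 March 2023 lies within the daylight-saving period (24 September 2022 – 27 March 2023), so Kesosa Isles is on daylight time, UTC+08:30.
18:15 Kesosa Isles − 8h30m = 09:45 UTC.
1 February 2023 is a Wednesday, so the first Sunday is February 5 and the fourth is February 26.
1 September 2023 is a Friday, so the first Sunday is September 3.
At the standard offset (UTC+05:00), 09:45 UTC + 5h = 14:45 Zelax standard time.
The standard-time date in Zelax, 24 March 2023, falls between 26 February and 3 September, so daylight saving is in effect and Zelax is at UTC+06:00.
09:45 UTC + 6h = 15:45 Zelax.

15:45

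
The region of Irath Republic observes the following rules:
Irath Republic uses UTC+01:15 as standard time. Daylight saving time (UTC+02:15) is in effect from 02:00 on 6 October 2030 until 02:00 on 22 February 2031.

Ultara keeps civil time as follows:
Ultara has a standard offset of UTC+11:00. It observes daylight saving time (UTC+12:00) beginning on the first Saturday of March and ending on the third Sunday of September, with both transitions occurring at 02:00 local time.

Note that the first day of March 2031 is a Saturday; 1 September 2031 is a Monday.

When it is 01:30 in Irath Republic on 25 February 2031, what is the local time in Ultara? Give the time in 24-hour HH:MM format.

25 February 2031 is outside the daylight-saving period (6 October 2030 – 22 February 2031), so Irath Republic is on standard time, UTC+01:15.
01:30 Irath Republic − 1h15m = 00:15 UTC.
1 March 2031 is a Saturday, so the first Saturday is March 1.
1 September 2031 is a Monday, so the first Sunday is September 7 and the third is September 21.
At the standard offset (UTC+11:00), 00:15 UTC + 11h = 11:15 Ultara standard time.
The standard-time date in Ultara, 25 February 2031, is outside the daylight-saving period (1 March – 21 September), so Ultara is on standard time, UTC+11:00.
00:15 UTC + 11h = 11:15 Ultara.

11:15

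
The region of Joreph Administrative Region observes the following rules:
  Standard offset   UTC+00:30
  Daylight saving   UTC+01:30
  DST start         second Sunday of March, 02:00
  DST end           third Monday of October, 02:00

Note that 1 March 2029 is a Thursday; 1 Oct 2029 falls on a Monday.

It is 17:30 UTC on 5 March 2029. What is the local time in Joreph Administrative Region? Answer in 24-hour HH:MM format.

18:00

1 March 2029 is a Thursday, so the first Sunday is March 4 and the second is March 11.
1 October 2029 is a Monday, so the first Monday is October 1 and the third is October 15.
At the standard offset (UTC+00:30), 17:30 UTC + 0h30m = 18:00 Joreph Administrative Region standard time.
The standard-time date in Joreph Administrative Region, 5 March 2029, is outside the daylight-saving period (11 March – 15 October), so Joreph Administrative Region is on standard time, UTC+00:30.
17:30 UTC + 0h30m = 18:00 local.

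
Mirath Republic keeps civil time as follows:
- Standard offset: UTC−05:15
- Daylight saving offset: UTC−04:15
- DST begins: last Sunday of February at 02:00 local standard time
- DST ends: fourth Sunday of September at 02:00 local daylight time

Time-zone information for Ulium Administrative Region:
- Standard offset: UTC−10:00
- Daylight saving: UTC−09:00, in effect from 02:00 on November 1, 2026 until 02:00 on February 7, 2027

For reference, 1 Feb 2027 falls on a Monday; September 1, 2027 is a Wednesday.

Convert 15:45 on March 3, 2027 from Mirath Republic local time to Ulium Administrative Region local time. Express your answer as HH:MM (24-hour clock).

10:00

1 February 2027 is a Monday, so Sundays fall on 7, 14, 21, 28; the last is February 28.
1 September 2027 is a Wednesday, so the first Sunday is September 5 and the fourth is September 26.
March 3, 2027 falls between 28 February and 26 September, so daylight saving is in effect and Mirath Republic is at UTC−04:15.
15:45 Mirath Republic + 4h15m = 20:00 UTC.
At the standard offset (UTC−10:00), 20:00 UTC − 10h = 10:00 Ulium Administrative Region standard time.
The standard-time date in Ulium Administrative Region, March 3, 2027, is outside the daylight-saving period (1 November 2026 – 7 February 2027), so Ulium Administrative Region is on standard time, UTC−10:00.
20:00 UTC − 10h = 10:00 Ulium Administrative Region.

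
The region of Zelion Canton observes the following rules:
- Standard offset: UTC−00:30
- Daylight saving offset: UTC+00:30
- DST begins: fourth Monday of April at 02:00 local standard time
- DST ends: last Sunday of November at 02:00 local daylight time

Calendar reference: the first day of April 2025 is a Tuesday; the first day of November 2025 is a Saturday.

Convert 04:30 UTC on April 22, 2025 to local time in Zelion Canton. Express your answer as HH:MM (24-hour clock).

04:00

1 April 2025 is a Tuesday, so the first Monday is April 7 and the fourth is April 28.
1 November 2025 is a Saturday, so Sundays fall on 2, 9, 16, 23, 30; the last is November 30.
At the standard offset (UTC−00:30), 04:30 UTC − 0h30m = 04:00 Zelion Canton standard time.
The standard-time date in Zelion Canton, April 22, 2025, is outside the daylight-saving period (28 April – 30 November), so Zelion Canton is on standard time, UTC−00:30.
04:30 UTC − 0h30m = 04:00 local.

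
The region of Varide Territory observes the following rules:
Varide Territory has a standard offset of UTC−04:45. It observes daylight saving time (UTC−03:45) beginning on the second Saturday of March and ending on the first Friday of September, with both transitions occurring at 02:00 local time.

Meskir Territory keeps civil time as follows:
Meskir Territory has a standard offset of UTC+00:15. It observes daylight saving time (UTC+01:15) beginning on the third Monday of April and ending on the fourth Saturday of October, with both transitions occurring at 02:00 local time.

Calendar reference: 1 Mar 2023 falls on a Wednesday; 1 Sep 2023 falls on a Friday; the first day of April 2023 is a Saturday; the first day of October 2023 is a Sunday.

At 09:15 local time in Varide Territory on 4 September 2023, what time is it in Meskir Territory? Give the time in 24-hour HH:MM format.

15:15

1 March 2023 is a Wednesday, so the first Saturday is March 4 and the second is March 11.
1 September 2023 is a Friday, so the first Friday is September 1.
Daylight saving runs 11 March – 1 September; 4 September 2023 is outside that window, so Varide Territory is on standard time at UTC−04:45.
09:15 Varide Territory + 4h45m = 14:00 UTC.
1 April 2023 is a Saturday, so the first Monday is April 3 and the third is April 17.
1 October 2023 is a Sunday, so the first Saturday is October 7 and the fourth is October 28.
At the standard offset (UTC+00:15), 14:00 UTC + 0h15m = 14:15 Meskir Territory standard time.
Daylight saving runs 17 April – 28 October; the standard-time date in Meskir Territory, 4 September 2023, is inside that window, so Meskir Territory is at UTC+01:15.
14:00 UTC + 1h15m = 15:15 Meskir Territory.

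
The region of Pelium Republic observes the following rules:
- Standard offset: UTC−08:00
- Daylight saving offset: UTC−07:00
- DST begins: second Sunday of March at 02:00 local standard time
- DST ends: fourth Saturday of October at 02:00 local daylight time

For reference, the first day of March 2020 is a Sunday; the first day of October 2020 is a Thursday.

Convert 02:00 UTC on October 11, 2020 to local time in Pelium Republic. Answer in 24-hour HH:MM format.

19:00

1 March 2020 is a Sunday, so the first Sunday is March 1 and the second is March 8.
1 October 2020 is a Thursday, so the first Saturday is October 3 and the fourth is October 24.
At the standard offset (UTC−08:00), 02:00 UTC − 8h = 18:00 Pelium Republic standard time (rolling into the previous day, 10 October 2020).
The standard-time date in Pelium Republic, October 10, 2020, falls between 8 March and 24 October, so daylight saving is in effect and Pelium Republic is at UTC−07:00.
02:00 UTC − 7h = 19:00 local (rolling into the previous day, 10 October 2020).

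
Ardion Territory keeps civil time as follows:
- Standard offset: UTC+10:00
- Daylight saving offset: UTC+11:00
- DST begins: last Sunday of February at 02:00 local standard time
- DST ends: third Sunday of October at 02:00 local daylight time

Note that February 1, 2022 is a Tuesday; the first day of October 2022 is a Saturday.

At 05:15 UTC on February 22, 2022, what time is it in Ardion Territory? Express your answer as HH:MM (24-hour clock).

1 February 2022 is a Tuesday, so Sundays fall on 6, 13, 20, 27; the last is February 27.
1 October 2022 is a Saturday, so the first Sunday is October 2 and the third is October 16.
At the standard offset (UTC+10:00), 05:15 UTC + 10h = 15:15 Ardion Territory standard time.
The standard-time date in Ardion Territory, February 22, 2022, does not fall between 27 February and 16 October, so daylight saving is not in effect and Ardion Territory is at UTC+10:00.
05:15 UTC + 10h = 15:15 local.

15:15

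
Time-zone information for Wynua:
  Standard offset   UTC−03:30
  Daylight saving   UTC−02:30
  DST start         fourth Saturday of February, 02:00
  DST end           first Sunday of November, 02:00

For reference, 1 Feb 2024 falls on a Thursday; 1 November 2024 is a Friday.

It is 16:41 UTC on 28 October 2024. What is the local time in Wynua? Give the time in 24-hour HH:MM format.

1 February 2024 is a Thursday, so the first Saturday is February 3 and the fourth is February 24.
1 November 2024 is a Friday, so the first Sunday is November 3.
At the standard offset (UTC−03:30), 16:41 UTC − 3h30m = 13:11 Wynua standard time.
The standard-time date in Wynua, 28 October 2024, falls between 24 February and 3 November, so daylight saving is in effect and Wynua is at UTC−02:30.
16:41 UTC − 2h30m = 14:11 local.

14:11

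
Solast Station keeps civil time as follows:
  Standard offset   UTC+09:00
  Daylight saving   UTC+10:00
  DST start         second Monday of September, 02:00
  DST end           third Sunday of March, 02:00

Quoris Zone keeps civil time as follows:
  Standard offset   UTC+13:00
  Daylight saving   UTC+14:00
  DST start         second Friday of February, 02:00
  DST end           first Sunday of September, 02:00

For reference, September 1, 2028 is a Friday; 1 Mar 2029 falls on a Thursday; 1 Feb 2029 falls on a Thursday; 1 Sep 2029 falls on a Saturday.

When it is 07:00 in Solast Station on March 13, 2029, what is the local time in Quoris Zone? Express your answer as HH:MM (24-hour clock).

11:00

1 September 2028 is a Friday, so the first Monday is September 4 and the second is September 11.
1 March 2029 is a Thursday, so the first Sunday is March 4 and the third is March 18.
March 13, 2029 falls between 11 September 2028 and 18 March 2029, so daylight saving is in effect and Solast Station is at UTC+10:00.
07:00 Solast Station − 10h = 21:00 UTC (rolling into the previous day, 12 March 2029).
1 February 2029 is a Thursday, so the first Friday is February 2 and the second is February 9.
1 September 2029 is a Saturday, so the first Sunday is September 2.
At the standard offset (UTC+13:00), 21:00 UTC + 13h = 10:00 Quoris Zone standard time (rolling into the next day, 13 March 2029).
The standard-time date in Quoris Zone, March 13, 2029, lies within the daylight-saving period (9 February – 2 September), so Quoris Zone is on daylight time, UTC+14:00.
21:00 UTC + 14h = 11:00 Quoris Zone (rolling into the next day, 13 March 2029).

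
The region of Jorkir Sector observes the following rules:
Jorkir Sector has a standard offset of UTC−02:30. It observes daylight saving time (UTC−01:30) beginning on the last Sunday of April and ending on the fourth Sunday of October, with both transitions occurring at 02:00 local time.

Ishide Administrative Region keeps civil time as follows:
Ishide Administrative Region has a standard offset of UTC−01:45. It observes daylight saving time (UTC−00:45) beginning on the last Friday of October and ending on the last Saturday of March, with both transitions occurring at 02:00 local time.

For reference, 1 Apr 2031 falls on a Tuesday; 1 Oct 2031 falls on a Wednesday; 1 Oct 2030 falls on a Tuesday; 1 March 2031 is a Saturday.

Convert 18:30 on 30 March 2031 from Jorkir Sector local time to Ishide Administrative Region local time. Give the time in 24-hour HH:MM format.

1 April 2031 is a Tuesday, so Sundays fall on 6, 13, 20, 27; the last is April 27.
1 October 2031 is a Wednesday, so the first Sunday is October 5 and the fourth is October 26.
Daylight saving runs 27 April – 26 October; 30 March 2031 is outside that window, so Jorkir Sector is on standard time at UTC−02:30.
18:30 Jorkir Sector + 2h30m = 21:00 UTC.
1 October 2030 is a Tuesday, so Fridays fall on 4, 11, 18, 25; the last is October 25.
1 March 2031 is a Saturday, so Saturdays fall on 1, 8, 15, 22, 29; the last is March 29.
At the standard offset (UTC−01:45), 21:00 UTC − 1h45m = 19:15 Ishide Administrative Region standard time.
Daylight saving runs 25 October 2030 – 29 March 2031; the standard-time date in Ishide Administrative Region, 30 March 2031, is outside that window, so Ishide Administrative Region is on standard time at UTC−01:45.
21:00 UTC − 1h45m = 19:15 Ishide Administrative Region.

19:15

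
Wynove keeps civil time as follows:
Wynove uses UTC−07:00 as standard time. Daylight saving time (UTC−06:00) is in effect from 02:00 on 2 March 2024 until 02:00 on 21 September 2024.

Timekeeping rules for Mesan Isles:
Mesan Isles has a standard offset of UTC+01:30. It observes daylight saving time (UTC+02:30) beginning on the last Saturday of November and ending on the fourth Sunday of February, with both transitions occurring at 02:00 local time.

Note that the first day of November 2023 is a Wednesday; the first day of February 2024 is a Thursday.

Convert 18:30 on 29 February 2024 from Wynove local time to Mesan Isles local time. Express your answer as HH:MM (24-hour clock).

Daylight saving runs 2 March – 21 September; 29 February 2024 is outside that window, so Wynove is on standard time at UTC−07:00.
18:30 Wynove + 7h = 01:30 UTC (rolling into the next day, 1 March 2024).
1 November 2023 is a Wednesday, so Saturdays fall on 4, 11, 18, 25; the last is November 25.
1 February 2024 is a Thursday, so the first Sunday is February 4 and the fourth is February 25.
At the standard offset (UTC+01:30), 01:30 UTC + 1h30m = 03:00 Mesan Isles standard time.
Daylight saving runs 25 November 2023 – 25 February 2024; the standard-time date in Mesan Isles, 1 March 2024, is outside that window, so Mesan Isles is on standard time at UTC+01:30.
01:30 UTC + 1h30m = 03:00 Mesan Isles.

03:00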